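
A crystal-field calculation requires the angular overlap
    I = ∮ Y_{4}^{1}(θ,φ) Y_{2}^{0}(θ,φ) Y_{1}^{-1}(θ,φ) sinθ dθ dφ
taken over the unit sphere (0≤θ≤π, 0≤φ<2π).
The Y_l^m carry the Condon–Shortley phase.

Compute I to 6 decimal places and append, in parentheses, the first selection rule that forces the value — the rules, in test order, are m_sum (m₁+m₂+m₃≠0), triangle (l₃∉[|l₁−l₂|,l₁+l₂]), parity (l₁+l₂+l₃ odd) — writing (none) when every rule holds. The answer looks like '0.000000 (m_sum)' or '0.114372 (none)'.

0.000000 (triangle)

triangle: need 2≤l₃≤6, have 1; I=0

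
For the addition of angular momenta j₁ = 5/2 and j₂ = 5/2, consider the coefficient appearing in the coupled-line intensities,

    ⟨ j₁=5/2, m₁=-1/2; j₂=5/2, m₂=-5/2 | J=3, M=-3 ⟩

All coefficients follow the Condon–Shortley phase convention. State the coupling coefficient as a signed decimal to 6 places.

+√(5/18) ≈ +0.527046

√[7·2!3!3!/9! · 2!3!0!5!0!6!] = √(1440)
  +(−1)^0/∏(0,2,3,0,0,3)! = 1/72  (running 1/72)
⟨..|..⟩ = √(1440)·(1/72) = +0.527046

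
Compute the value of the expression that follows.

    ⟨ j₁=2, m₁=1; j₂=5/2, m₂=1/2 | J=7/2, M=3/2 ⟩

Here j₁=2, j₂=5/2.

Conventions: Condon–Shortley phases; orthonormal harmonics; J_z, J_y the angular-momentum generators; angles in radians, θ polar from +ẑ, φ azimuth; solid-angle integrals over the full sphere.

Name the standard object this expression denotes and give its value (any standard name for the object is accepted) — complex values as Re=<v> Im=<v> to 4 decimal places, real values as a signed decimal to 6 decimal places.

This is a Clebsch–Gordan (vector-coupling) coefficient.
triangle: 1!·3!·4!/9! = 144/362880
(j±m)!: 3!·1!·3!·2!·5!·2! = 17280
prefactor² = (2J+1)·Δ·N² = 384/7
  k=0: +1/(0!·1!·1!·3!·2!·1!) = 1/12
  k=1: −1/(1!·0!·0!·2!·3!·2!) = -1/24
Σ = 1/24  ⇒  CG² = 384/7·(1/24)² = 2/21
CG = +√(2/21) = +0.308607

Clebsch–Gordan coefficient, +√(2/21) ≈ +0.308607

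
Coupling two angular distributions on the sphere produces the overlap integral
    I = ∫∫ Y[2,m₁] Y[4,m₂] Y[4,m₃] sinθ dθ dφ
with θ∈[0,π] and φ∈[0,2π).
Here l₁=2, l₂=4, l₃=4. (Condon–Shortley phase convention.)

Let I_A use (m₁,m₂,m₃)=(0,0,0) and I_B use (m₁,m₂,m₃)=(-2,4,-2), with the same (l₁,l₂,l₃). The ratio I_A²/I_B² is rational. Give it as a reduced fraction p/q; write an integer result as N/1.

50/21

l's match ⇒ only the (l;m) 3-j factors differ between A and B.
A: triangle coeff Δ(2,4,4) = 1/13860; Σ_t [0,2]: t=0:+1/192 t=1:−1/36 t=2:+1/192 = -5/288; (3j)²=20/693 [(2 4 4; 0 0 0)], sign=-1
B: triangle coeff Δ(2,4,4) = 1/13860; Σ_t [2,2]: t=2:+1/2880 = 1/2880; (3j)²=2/165 [(2 4 4; -2 4 -2)], sign=+1
I_A²/I_B² = (20/693)/(2/165) = 50/21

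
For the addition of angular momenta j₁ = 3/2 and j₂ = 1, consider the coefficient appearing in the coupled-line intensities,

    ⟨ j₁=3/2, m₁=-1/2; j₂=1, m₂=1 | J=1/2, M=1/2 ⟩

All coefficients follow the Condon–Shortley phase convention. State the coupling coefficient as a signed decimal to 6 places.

√[2·2!1!0!/4! · 1!2!2!0!1!0!] = √(2/3)
  +(−1)^2/∏(2,0,0,0,1,0)! = 1/2  (running 1/2)
⟨..|..⟩ = √(2/3)·(1/2) = +0.408248

+√(1/6) ≈ +0.408248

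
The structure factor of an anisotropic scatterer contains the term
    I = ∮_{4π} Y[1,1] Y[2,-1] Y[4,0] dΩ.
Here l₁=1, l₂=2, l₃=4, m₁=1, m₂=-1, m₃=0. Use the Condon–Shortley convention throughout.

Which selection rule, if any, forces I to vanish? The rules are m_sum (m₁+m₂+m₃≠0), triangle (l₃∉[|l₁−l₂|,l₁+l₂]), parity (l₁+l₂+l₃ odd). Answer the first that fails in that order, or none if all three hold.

azimuthal sum: 1 − 1 + 0 = 0  ✓
l₃ must lie in [1,3]; have l₃=4  ✗
L = 1 + 2 + 4 = 7 (odd)

triangle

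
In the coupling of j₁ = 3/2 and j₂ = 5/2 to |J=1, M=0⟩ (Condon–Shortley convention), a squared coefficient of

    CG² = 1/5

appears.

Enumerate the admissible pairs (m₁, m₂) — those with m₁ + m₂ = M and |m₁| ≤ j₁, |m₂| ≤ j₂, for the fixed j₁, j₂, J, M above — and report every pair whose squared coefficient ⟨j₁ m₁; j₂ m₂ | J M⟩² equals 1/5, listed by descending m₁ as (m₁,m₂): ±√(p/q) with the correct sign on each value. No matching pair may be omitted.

Admissible pairs with m₁+m₂ = M = 0: (-3/2,3/2), (-1/2,1/2), (1/2,-1/2), (3/2,-3/2)
  (m₁,m₂)=(3/2,-3/2): CG² = 1/5, CG = +√(1/5)   ← matches the target
  (m₁,m₂)=(1/2,-1/2): CG² = 3/10, CG = −√(3/10)
  (m₁,m₂)=(-1/2,1/2): CG² = 3/10, CG = +√(3/10)
  (m₁,m₂)=(-3/2,3/2): CG² = 1/5, CG = −√(1/5)   ← matches the target
Pairs with CG² = 1/5: (3/2,-3/2): +√(1/5); (-3/2,3/2): −√(1/5)

(3/2,-3/2): +√(1/5); (-3/2,3/2): −√(1/5)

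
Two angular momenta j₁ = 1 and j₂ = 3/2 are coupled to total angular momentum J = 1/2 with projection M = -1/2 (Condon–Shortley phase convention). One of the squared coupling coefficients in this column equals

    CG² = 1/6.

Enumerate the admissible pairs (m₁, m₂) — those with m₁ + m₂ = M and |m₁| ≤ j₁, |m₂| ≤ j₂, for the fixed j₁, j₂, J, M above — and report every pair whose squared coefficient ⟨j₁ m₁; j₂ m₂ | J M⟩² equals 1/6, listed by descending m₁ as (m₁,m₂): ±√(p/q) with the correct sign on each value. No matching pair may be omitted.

Admissible pairs with m₁+m₂ = M = -1/2: (-1,1/2), (0,-1/2), (1,-3/2)
  (m₁,m₂)=(1,-3/2): CG² = 1/2, CG = +√(1/2)
  (m₁,m₂)=(0,-1/2): CG² = 1/3, CG = −√(1/3)
  (m₁,m₂)=(-1,1/2): CG² = 1/6, CG = +√(1/6)   ← matches the target
Pairs with CG² = 1/6: (-1,1/2): +√(1/6)

(-1,1/2): +√(1/6)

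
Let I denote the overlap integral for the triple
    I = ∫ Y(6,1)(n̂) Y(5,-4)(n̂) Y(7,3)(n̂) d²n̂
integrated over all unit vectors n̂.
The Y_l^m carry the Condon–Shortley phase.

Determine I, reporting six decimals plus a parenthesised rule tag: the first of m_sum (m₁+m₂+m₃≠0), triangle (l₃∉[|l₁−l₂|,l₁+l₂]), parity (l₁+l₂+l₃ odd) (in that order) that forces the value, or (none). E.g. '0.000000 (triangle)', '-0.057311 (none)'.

Checks pass: Σm=0; 18 even; l₃=7∈[1,11].
(2·6+1)(2·5+1)(2·7+1) = 2145
Δ: 4! 8! 6! / 19! → 1/174594420
sum: t=0:+1/4147200 t=1:−1/207360 t=2:+1/82944 t=3:−1/207360 t=4:+1/4147200 = 1/345600
3j²(6 5 7; 0 0 0) = Δ·Π!·Σ² = 420/46189  (sign -1)
sum: t=0:+1/2073600 t=1:−1/2488320 = 1/12441600
3j²(6 5 7; 1 -4 3) = Δ·Π!·Σ² = 98/138567  (sign +1)
combine: 4πI² = 2145·420/46189·98/138567 = 205800/14919047
take √, sign -1: I = -0.03313197
No selection rule forces the value: the integral is nonzero (none).

-0.033132 (none)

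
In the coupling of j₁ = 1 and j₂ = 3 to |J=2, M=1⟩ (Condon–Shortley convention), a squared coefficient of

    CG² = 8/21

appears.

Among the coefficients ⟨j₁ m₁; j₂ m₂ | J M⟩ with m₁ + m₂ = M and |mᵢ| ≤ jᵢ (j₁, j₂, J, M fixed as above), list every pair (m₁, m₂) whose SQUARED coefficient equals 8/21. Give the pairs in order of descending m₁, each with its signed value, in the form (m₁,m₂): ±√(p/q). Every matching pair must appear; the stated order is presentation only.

(0,1): −√(8/21)

Admissible pairs with m₁+m₂ = M = 1: (-1,2), (0,1), (1,0)
  (m₁,m₂)=(1,0): CG² = 1/7, CG = +√(1/7)
  (m₁,m₂)=(0,1): CG² = 8/21, CG = −√(8/21)   ← matches the target
  (m₁,m₂)=(-1,2): CG² = 10/21, CG = +√(10/21)
Pairs with CG² = 8/21: (0,1): −√(8/21)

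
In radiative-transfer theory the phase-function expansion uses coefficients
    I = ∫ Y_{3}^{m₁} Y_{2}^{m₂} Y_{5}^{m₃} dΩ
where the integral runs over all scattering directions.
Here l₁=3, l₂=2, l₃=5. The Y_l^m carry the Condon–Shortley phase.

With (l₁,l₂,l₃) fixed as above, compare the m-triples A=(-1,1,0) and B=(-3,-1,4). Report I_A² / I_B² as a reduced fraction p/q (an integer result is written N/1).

Shared (l₁,l₂,l₃)=(3,2,5): N and (l;000)² cancel in I_A²/I_B².
A: Δ = 0!·6!·4!/11! = 1/2310; Racah Σ t=0..0: t=0:+1/288 = 1/288; ⇒ 3j(3 2 5; -1 1 0)² = 5/231, sgn -1
B: Δ = 0!·6!·4!/11! = 1/2310; Racah Σ t=0..0: t=0:+1/4320 = 1/4320; ⇒ 3j(3 2 5; -3 -1 4)² = 2/55, sgn -1
I_A²/I_B² = (5/231)/(2/55) = 25/42

25/42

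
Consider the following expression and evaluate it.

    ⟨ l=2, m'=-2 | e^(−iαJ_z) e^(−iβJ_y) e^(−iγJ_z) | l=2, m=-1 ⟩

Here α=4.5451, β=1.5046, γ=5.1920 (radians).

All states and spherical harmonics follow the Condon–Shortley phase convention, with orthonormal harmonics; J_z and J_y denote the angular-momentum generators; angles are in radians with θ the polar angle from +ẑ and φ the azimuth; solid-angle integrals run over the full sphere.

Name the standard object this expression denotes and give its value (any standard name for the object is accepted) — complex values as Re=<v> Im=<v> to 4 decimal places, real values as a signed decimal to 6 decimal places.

This is a Wigner D-matrix element — the rotation-matrix element ⟨l m'| R(α,β,γ) |l m⟩ in the angular-momentum basis.
D^2_{-2,-1}(4.5451,1.5046,5.1920) = e^{-i·-2·4.5451}·d^2_{-2,-1}(1.5046)·e^{-i·-1·5.1920}. Compute d first:
c=cos(1.504600/2)=0.730119, s=sin(1.504600/2)=0.683320; N=√[1·24·1·6]=12.000000
The bounds max(0,m−m')=1 and min(l+m,l−m')=1 give 1 term
  k=1: (−1)^0·12.0000/(6)·0.7301^3·0.6833^1 = +0.531906
d^2_{-2,-1}(1.5046) = +0.531906
D = (-0.944549+0.328371i)·(+0.531906)·(+0.461434-0.887174i) = -0.076874+0.526322i

Wigner D-matrix element, Re=-0.0769 Im=0.5263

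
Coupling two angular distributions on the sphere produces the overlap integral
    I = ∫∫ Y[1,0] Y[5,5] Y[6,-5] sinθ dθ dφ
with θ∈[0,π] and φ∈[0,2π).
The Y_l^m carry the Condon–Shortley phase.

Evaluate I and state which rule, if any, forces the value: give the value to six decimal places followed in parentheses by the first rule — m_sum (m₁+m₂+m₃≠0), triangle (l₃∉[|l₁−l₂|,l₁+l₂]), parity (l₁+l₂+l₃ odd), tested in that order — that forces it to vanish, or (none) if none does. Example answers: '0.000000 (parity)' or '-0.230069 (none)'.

Rules hold: Σm=0, L=12 even, 4≤6≤6.
N = 3·11·13 = 429
Δ = 0!·2!·10!/13! = 1/858
Racah Σ t=0..0: t=0:+1/14400 = 1/14400
⇒ 3j(1 5 6; 0 0 0)² = 6/143, sgn +1
Racah Σ t=0..0: t=0:+1/3628800 = 1/3628800
⇒ 3j(1 5 6; 0 5 -5)² = 1/78, sgn -1
4πI² = N·(3j₀)²·(3jₘ)² = 3/13
I = -1·√(0.230769/4π) = -0.13551395
No selection rule forces the value: the integral is nonzero (none).

-0.135514 (none)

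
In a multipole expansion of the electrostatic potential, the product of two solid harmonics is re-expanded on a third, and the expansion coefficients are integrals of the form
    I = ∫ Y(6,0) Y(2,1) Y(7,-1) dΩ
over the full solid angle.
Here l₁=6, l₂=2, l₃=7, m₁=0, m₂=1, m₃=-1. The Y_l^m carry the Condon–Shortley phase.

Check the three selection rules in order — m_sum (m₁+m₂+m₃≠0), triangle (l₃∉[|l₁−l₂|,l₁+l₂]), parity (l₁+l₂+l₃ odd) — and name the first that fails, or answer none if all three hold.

parity

m₁+m₂+m₃ = 0 + 1 − 1 = 0  ✓
triangle: |6−2|=4 ≤ l₃=7 ≤ 6+2=8  ✓
parity: l₁+l₂+l₃ = 15 is odd  ✗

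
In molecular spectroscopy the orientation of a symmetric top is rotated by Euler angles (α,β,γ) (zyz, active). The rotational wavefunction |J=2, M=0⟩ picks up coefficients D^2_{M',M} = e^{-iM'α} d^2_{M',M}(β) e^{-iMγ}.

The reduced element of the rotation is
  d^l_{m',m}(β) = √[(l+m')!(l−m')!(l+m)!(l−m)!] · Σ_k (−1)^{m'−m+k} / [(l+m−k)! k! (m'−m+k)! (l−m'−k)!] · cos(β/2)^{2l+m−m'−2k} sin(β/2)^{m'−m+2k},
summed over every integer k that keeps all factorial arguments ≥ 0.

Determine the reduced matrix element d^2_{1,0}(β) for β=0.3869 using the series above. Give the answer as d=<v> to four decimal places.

d=-0.4280

d^2_{1,0}(β=0.3869) via the finite sum:
c=cos(0.386900/2)=0.981347, s=sin(0.386900/2)=0.192246; N=√[6·1·2·2]=4.898979
k: max(0,(0)−(1))=0 … min(2+(0),2−(1))=1
  k=0: (−1)^1·4.8990/(2)·0.9813^3·0.1922^1 = -0.445041
  k=1: (−1)^2·4.8990/(2)·0.9813^1·0.1922^3 = +0.017079
d^2_{1,0}(0.3869) = -0.445041 +0.017079 = -0.427962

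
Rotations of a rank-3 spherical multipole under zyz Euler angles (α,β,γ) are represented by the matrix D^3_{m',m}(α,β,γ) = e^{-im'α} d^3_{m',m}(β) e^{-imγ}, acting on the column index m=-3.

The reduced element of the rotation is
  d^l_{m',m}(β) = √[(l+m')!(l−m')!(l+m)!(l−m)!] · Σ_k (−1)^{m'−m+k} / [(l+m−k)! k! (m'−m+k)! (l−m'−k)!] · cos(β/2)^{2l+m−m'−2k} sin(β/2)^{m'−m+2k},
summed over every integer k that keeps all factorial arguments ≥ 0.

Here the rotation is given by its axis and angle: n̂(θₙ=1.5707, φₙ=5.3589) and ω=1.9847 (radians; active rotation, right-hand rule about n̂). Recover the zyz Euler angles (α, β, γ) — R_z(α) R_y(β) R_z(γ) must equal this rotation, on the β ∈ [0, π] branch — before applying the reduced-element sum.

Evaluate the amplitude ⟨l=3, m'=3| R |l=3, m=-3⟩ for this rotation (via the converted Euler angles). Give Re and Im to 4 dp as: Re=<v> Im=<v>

Axis–angle → zyz. n̂ = (sinθₙcosφₙ, sinθₙsinφₙ, cosθₙ) = (+0.602405, -0.798190, +0.000096), ω = 1.9847.
R = I cosω + sinω [n̂]ₓ + (1−cosω) n̂n̂ᵀ gives
  R = [+0.106656, -0.674307, -0.730708; -0.674131, +0.491158, -0.551645; +0.730871, +0.551429, -0.402186]
β = atan2(√(R₁₃²+R₂₃²), R₃₃) = 1.984700; α = atan2(R₂₃, R₁₃) mod 2π = 3.788251; γ = atan2(R₃₂, −R₃₁) mod 2π = 2.495229
D^3_{3,-3}(3.7883,1.9847,2.4952) = e^{-i·3·3.7883}·d^3_{3,-3}(1.9847)·e^{-i·-3·2.4952}. Compute d first:
With c≡cos(β/2)=0.546724 and s≡sin(β/2)=0.837313, N=[720·1·1·720]^{1/2}=720.000000
k: max(0,(-3)−(3))=0 … min(3+(-3),3−(3))=0
  k=0: (−1)^6·720.0000/(720)·0.5467^0·0.8373^6 = +0.344610
d^3_{3,-3}(1.9847) = +0.344610
D = (+0.360850+0.932624i)·(+0.344610)·(+0.360025+0.932943i) = -0.255070+0.231722i

Re=-0.2551 Im=0.2317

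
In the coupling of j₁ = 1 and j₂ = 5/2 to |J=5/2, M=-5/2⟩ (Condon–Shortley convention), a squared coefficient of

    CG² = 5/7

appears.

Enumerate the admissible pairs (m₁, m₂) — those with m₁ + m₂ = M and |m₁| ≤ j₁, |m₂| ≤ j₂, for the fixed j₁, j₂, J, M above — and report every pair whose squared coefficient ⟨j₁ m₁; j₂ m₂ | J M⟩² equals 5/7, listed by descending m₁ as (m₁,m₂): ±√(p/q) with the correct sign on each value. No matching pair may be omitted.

(0,-5/2): +√(5/7)

Admissible pairs with m₁+m₂ = M = -5/2: (-1,-3/2), (0,-5/2)
  (m₁,m₂)=(0,-5/2): CG² = 5/7, CG = +√(5/7)   ← matches the target
  (m₁,m₂)=(-1,-3/2): CG² = 2/7, CG = −√(2/7)
Pairs with CG² = 5/7: (0,-5/2): +√(5/7)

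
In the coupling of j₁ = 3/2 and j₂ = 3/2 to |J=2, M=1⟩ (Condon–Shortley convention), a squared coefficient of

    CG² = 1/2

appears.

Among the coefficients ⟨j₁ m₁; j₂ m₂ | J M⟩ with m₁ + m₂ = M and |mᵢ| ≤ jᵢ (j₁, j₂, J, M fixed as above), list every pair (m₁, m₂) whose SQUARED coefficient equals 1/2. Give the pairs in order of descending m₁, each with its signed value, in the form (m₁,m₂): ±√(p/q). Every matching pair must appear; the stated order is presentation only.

(3/2,-1/2): +√(1/2); (-1/2,3/2): −√(1/2)

Admissible pairs with m₁+m₂ = M = 1: (-1/2,3/2), (1/2,1/2), (3/2,-1/2)
  (m₁,m₂)=(3/2,-1/2): CG² = 1/2, CG = +√(1/2)   ← matches the target
  (m₁,m₂)=(1/2,1/2): CG² = 0/1, CG = 0
  (m₁,m₂)=(-1/2,3/2): CG² = 1/2, CG = −√(1/2)   ← matches the target
Pairs with CG² = 1/2: (3/2,-1/2): +√(1/2); (-1/2,3/2): −√(1/2)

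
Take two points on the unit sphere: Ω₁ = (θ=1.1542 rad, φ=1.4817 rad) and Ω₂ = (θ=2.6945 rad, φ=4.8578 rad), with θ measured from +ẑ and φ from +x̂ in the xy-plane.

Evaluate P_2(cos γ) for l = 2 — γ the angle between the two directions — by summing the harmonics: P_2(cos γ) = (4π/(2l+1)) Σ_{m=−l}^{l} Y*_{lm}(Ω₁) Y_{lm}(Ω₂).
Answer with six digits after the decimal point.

0.342451

Expand P_2 via completeness: Σ_{m} conj(Y_{2,m}) at Ω₁ times Y_{2,m} at Ω₂ —
  [-2]  conj(Y_{2,-2})(Ω₁) = (-0.317910, 0.057257) ; Y_{2,-2}(Ω₂) = (-0.069172, 0.020704) ; Δ = (0.020805, -0.010542)
  [-1]  conj(Y_{2,-1})(Ω₁) = (0.025437, 0.284741) ; Y_{2,-1}(Ω₂) = (-0.043640, -0.297999) ; Δ = (0.083742, -0.020006)
  [+0]  conj(Y_{2,0})(Ω₁) = (-0.160463, -0.000000) ; Y_{2,0}(Ω₂) = (0.453921, 0.000000) ; Δ = (-0.072838, -0.000000)
  [+1]  conj(Y_{2,1})(Ω₁) = (-0.025437, 0.284741) ; Y_{2,1}(Ω₂) = (0.043640, -0.297999) ; Δ = (0.083742, 0.020006)
  [+2]  conj(Y_{2,2})(Ω₁) = (-0.317910, -0.057257) ; Y_{2,2}(Ω₂) = (-0.069172, -0.020704) ; Δ = (0.020805, 0.010542)
Total Σ_m = (0.136257, 0.000000). Multiply by 2.513274: (0.342451, 0.000000). P_2(cos γ) = 0.342451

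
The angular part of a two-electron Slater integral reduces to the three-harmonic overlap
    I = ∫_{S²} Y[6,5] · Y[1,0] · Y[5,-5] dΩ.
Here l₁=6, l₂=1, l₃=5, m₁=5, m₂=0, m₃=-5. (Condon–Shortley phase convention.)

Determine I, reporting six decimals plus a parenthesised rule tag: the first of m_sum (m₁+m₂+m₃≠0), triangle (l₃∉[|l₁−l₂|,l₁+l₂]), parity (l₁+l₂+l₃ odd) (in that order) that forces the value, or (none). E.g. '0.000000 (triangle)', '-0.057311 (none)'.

-0.135514 (none)

m-sum 0 ✓  L=12 even ✓  5≤5≤7 ✓
Π(2lᵢ+1) = 13×3×11 = 429
triangle coeff Δ(6,1,5) = 1/858
Σ_t [1,1]: t=1:−1/14400 = -1/14400
(3j)²=6/143 [(6 1 5; 0 0 0)], sign=+1
Σ_t [1,1]: t=1:−1/3628800 = -1/3628800
(3j)²=1/78 [(6 1 5; 5 0 -5)], sign=-1
⇒ 4πI² = 3/13
I = (-1)√(3/13/(4π)) = -0.13551395
No selection rule forces the value: the integral is nonzero (none).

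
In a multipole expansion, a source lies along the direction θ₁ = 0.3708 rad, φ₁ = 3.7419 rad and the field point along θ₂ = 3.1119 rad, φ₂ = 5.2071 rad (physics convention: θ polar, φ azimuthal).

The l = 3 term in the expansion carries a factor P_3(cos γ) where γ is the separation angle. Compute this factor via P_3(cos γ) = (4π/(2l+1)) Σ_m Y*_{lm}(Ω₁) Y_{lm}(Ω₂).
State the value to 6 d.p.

-0.618353

Term-by-term m-sum for l=3 (normalisation 4π/7 = 1.795196):
  term(m=-3) = -0.00000 + 0.00000j   from Y*(Ω₁)=0.00453 - 0.01933j, Y(Ω₂)=-0.00001 - 0.00000j
  term(m=-2) = 0.00011 + 0.00002j   from Y*(Ω₁)=0.04525 + 0.11660j, Y(Ω₂)=0.00049 - 0.00075j
  term(m=-1) = 0.00158 - 0.01493j   from Y*(Ω₁)=-0.32309 - 0.22118j, Y(Ω₂)=0.01820 + 0.03374j
  term(m=+0) = -0.34783 + 0.00000j   from Y*(Ω₁)=0.46728 + 0.00000j, Y(Ω₂)=-0.74438 + 0.00000j
  term(m=+1) = 0.00158 + 0.01493j   from Y*(Ω₁)=0.32309 - 0.22118j, Y(Ω₂)=-0.01820 + 0.03374j
  term(m=+2) = 0.00011 - 0.00002j   from Y*(Ω₁)=0.04525 - 0.11660j, Y(Ω₂)=0.00049 + 0.00075j
  term(m=+3) = -0.00000 - 0.00000j   from Y*(Ω₁)=-0.00453 - 0.01933j, Y(Ω₂)=0.00001 - 0.00000j
Σ over m = -0.34445 - 0.00000j; ×(4π/7) → -0.61835 - 0.00000j. Real part: -0.618353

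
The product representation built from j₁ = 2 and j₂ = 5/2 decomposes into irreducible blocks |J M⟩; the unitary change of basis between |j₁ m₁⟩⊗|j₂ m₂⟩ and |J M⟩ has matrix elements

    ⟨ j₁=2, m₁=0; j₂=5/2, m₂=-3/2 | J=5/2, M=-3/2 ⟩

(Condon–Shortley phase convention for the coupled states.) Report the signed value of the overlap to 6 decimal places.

−√(1/70) ≈ -0.119523

triangle: 2!*2!*3!/8! = 24/40320
(j±m)!: 2!*2!*1!*4!*1!*4! = 2304
prefactor² = (2J+1)*Δ*N² = 288/35
  k=0: +1/(0!*2!*2!*1!*0!*2!) = 1/8
  k=1: −1/(1!*1!*1!*0!*1!*3!) = -1/6
Σ = -1/24  ⇒  CG² = 288/35*(-1/24)² = 1/70
CG = −√(1/70) = -0.119523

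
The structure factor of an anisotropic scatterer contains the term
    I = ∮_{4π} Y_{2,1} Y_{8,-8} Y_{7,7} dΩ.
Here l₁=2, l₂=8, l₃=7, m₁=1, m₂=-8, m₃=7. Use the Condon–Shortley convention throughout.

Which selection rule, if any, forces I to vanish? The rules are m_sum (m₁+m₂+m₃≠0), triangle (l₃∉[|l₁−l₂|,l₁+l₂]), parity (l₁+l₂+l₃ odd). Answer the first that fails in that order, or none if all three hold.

parity

m₁+m₂+m₃ = 1 − 8 + 7 = 0  ✓
triangle: |2−8|=6 ≤ l₃=7 ≤ 2+8=10  ✓
parity: l₁+l₂+l₃ = 17 is odd  ✗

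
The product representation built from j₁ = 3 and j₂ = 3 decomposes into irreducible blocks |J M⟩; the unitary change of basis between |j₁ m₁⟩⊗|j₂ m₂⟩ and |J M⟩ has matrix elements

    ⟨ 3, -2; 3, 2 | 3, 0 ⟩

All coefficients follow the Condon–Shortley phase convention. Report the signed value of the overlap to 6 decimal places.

−√(1/6) = -0.408248

j₁+j₂−J=3  J+j₁−j₂=3  J−j₁+j₂=3  j₁+j₂+J+1=10
(j₁±m₁, j₂±m₂, J±M) = (1,5,5,1,3,3)
P² = 216
sum k=2..3:
  [2] +1/72 = 1/72
  [3] −1/24 = -1/24
S = -1/36
C² = P²·S² = 1/6 ; C = -0.408248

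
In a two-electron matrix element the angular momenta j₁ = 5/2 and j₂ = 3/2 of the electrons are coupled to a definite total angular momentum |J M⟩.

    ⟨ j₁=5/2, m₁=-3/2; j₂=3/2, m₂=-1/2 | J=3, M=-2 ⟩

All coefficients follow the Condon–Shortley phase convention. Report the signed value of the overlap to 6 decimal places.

j₁+j₂−J=1  J+j₁−j₂=4  J−j₁+j₂=2  j₁+j₂+J+1=8
(j₁±m₁, j₂±m₂, J±M) = (1,4,1,2,1,5)
P² = 48
sum k=0..1:
  [0] +1/24 = 1/24
  [1] −1/12 = -1/12
S = -1/24
C² = P²·S² = 1/12 ; C = -0.288675

-0.288675  (= −√(1/12))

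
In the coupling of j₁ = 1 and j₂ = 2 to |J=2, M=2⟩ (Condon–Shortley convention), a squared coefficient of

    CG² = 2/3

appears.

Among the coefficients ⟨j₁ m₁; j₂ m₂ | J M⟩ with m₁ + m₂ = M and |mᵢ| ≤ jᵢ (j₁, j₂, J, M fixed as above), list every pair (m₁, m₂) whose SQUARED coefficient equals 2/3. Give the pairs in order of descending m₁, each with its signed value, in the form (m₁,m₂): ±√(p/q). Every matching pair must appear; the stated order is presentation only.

Admissible pairs with m₁+m₂ = M = 2: (0,2), (1,1)
  (m₁,m₂)=(1,1): CG² = 1/3, CG = +√(1/3)
  (m₁,m₂)=(0,2): CG² = 2/3, CG = −√(2/3)   ← matches the target
Pairs with CG² = 2/3: (0,2): −√(2/3)

(0,2): −√(2/3)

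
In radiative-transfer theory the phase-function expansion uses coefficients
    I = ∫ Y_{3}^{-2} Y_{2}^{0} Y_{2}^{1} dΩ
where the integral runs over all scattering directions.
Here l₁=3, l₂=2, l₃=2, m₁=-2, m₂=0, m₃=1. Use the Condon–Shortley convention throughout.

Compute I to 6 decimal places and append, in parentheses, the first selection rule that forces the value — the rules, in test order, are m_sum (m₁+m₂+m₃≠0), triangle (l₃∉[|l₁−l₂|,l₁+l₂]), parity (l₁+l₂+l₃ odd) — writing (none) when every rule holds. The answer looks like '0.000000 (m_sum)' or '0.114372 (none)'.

-2 + 0 + 1 = -1 ≠ 0: azimuthal integral kills it; I = 0

0.000000 (m_sum)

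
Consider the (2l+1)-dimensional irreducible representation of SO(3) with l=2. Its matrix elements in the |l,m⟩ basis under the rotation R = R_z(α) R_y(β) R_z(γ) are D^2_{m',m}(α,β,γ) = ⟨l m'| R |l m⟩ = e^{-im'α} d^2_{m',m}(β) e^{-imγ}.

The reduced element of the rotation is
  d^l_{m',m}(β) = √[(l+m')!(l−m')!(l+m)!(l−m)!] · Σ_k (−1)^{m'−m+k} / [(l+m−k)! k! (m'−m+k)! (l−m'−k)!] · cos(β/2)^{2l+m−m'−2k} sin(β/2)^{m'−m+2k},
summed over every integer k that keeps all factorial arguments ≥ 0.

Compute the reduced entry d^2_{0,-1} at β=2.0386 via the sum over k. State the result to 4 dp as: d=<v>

d=0.4929

d^2_{0,-1}(β=2.0386) via the finite sum:
Half-angle: c=0.523962, s=0.851741. N=√(2·2·1·6)=4.898979
Admissible k: 0..1 (factorial args all ≥0)
  k=0: (−1)^1·4.8990/(2)·0.5240^3·0.8517^1 = -0.300112
  k=1: (−1)^2·4.8990/(2)·0.5240^1·0.8517^3 = +0.793047
d^2_{0,-1}(2.0386) = -0.300112 +0.793047 = +0.492935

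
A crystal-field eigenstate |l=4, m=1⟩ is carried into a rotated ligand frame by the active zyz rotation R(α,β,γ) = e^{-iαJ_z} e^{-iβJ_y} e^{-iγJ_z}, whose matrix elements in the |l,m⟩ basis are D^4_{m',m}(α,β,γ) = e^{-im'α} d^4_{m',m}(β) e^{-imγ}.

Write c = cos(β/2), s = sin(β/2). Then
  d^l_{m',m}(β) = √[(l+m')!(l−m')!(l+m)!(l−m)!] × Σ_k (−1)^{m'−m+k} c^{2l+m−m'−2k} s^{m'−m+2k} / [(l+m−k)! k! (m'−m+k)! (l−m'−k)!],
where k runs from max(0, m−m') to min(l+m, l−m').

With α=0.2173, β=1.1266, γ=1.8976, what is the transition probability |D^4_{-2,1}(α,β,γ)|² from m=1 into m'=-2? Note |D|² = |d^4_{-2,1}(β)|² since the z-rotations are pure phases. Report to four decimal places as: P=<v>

P=0.1748

First d^4_{-2,1}(β=1.1266), then the phase factors e^{-i(-2)α} and e^{-i(1)γ}:
c=cos(1.126600/2)=0.845498, s=sin(1.126600/2)=0.533979; N=√[2·720·120·6]=1018.233765
The bounds max(0,m−m')=3 and min(l+m,l−m')=5 give 3 terms
  k=3: (−1)^0·1018.2338/(72)·0.8455^5·0.5340^3 = +0.930358
  k=4: (−1)^1·1018.2338/(48)·0.8455^3·0.5340^5 = -0.556628
  k=5: (−1)^2·1018.2338/(240)·0.8455^1·0.5340^7 = +0.044404
d^4_{-2,1}(1.1266) = +0.930358 -0.556628 +0.044404 = +0.418133
|D^4_{-2,1}|² = |d^4_{-2,1}(β)|² = (+0.418133)² = 0.174835 (the z-rotation phases have unit modulus)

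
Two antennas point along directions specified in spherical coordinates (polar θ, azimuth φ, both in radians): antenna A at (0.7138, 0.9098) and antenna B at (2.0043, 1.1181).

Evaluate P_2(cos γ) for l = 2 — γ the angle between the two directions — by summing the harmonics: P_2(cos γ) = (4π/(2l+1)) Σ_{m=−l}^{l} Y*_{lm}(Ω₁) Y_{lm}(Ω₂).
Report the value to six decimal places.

Term-by-term m-sum for l=2 (normalisation 4π/5 = 2.513274):
  m=-2: Y*=-0.040772+0.160477i  Y=-0.196399-0.250253i  product +0.048167-0.021314i
  m=-1: Y*=+0.234708+0.301797i  Y=-0.128809+0.264830i  product -0.110157+0.023283i
  m=+0: Y*=+0.225209-0.000000i  Y=-0.148444+0.000000i  product -0.033431+0.000000i
  m=+1: Y*=-0.234708+0.301797i  Y=+0.128809+0.264830i  product -0.110157-0.023283i
  m=+2: Y*=-0.040772-0.160477i  Y=-0.196399+0.250253i  product +0.048167+0.021314i
Σ over m = -0.157411+0.000000i; ×(4π/5) → -0.395617+0.000000i. Real part: -0.395617

-0.395617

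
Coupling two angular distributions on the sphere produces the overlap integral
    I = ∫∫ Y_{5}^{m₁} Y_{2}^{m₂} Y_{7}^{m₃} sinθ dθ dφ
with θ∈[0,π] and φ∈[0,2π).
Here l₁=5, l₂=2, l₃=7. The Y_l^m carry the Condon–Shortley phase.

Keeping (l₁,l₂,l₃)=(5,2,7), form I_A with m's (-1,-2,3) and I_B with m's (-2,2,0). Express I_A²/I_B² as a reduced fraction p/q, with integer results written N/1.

6/1

Shared (l₁,l₂,l₃)=(5,2,7): N and (l;000)² cancel in I_A²/I_B².
A: Δ = 0!·10!·4!/15! = 1/15015; Racah Σ t=0..0: t=0:+1/414720 = 1/414720; ⇒ 3j(5 2 7; -1 -2 3)² = 2/143, sgn +1
B: Δ = 0!·10!·4!/15! = 1/15015; Racah Σ t=0..0: t=0:+1/725760 = 1/725760; ⇒ 3j(5 2 7; -2 2 0)² = 1/429, sgn -1
I_A²/I_B² = (2/143)/(1/429) = 6/1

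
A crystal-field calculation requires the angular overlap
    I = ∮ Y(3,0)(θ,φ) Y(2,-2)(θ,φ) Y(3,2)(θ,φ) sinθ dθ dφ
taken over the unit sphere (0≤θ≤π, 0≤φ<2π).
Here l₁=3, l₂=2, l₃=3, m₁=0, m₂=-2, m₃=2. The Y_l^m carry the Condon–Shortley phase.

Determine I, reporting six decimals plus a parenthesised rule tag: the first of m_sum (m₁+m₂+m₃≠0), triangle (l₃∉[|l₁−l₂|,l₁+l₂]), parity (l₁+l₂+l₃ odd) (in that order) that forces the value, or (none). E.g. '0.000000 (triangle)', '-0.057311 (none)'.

m-sum 0 ✓  L=8 even ✓  1≤3≤5 ✓
Π(2lᵢ+1) = 7×5×7 = 245
triangle coeff Δ(3,2,3) = 1/3780
Σ_t [0,2]: t=0:+1/24 t=1:−1/4 t=2:+1/24 = -1/6
(3j)²=4/105 [(3 2 3; 0 0 0)], sign=+1
Σ_t [0,0]: t=0:+1/24 = 1/24
(3j)²=1/21 [(3 2 3; 0 -2 2)], sign=-1
⇒ 4πI² = 4/9
I = (-1)√(4/9/(4π)) = -0.18806319
No selection rule forces the value: the integral is nonzero (none).

-0.188063 (none)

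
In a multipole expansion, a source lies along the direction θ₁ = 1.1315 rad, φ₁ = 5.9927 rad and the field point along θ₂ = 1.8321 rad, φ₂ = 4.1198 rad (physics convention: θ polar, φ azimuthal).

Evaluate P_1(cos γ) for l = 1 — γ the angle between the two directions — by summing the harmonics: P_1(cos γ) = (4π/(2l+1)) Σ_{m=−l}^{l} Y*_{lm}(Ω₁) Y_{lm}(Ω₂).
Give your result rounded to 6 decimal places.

-0.370011

Term-by-term m-sum for l=1 (normalisation 4π/3 = 4.188790):
  [-1]  conj(Y_{1,-1})(Ω₁) = 0.29959 - 0.08956j ; Y_{1,-1}(Ω₂) = -0.18641 + 0.27686j ; Δ = -0.03105 + 0.09964j
  [+0]  conj(Y_{1,0})(Ω₁) = 0.20780 + 0.00000j ; Y_{1,0}(Ω₂) = -0.12623 + 0.00000j ; Δ = -0.02623 + 0.00000j
  [+1]  conj(Y_{1,1})(Ω₁) = -0.29959 - 0.08956j ; Y_{1,1}(Ω₂) = 0.18641 + 0.27686j ; Δ = -0.03105 - 0.09964j
Σ over m = -0.08833 + 0.00000j; ×(4π/3) → -0.37001 + 0.00000j. Real part: -0.370011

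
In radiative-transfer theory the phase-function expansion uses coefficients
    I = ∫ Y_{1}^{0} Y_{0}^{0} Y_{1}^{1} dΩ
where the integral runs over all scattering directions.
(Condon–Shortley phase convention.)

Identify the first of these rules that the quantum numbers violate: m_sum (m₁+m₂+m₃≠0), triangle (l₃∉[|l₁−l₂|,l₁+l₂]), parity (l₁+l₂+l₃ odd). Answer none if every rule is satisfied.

m₁+m₂+m₃ = 0 + 0 + 1 = 1  ✗
triangle: |1−0|=1 ≤ l₃=1 ≤ 1+0=1
parity: l₁+l₂+l₃ = 2 is even

m_sum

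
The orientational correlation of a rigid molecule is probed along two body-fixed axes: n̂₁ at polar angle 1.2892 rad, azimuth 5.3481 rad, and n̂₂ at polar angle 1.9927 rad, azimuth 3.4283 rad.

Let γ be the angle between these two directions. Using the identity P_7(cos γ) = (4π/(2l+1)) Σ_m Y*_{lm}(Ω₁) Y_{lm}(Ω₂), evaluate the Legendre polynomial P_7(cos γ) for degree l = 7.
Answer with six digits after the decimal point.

Term-by-term m-sum for l=7 (normalisation 4π/15 = 0.837758):
  [-7]  conj(Y_{7,-7})(Ω₁) = (0.364516, -0.097911) ; Y_{7,-7}(Ω₂) = (0.111119, 0.238406) ; Δ = (0.063847, 0.076023)
  [-6]  conj(Y_{7,-6})(Ω₁) = (0.319541, 0.254551) ; Y_{7,-6}(Ω₂) = (0.065773, 0.436827) ; Δ = (-0.090178, 0.156327)
  [-5]  conj(Y_{7,-5})(Ω₁) = (-0.000043, 0.001168) ; Y_{7,-5}(Ω₂) = (-0.037440, 0.271054) ; Δ = (-0.000315, -0.000055)
  [-4]  conj(Y_{7,-4})(Ω₁) = (0.286328, -0.195362) ; Y_{7,-4}(Ω₂) = (0.070229, -0.155602) ; Δ = (-0.010290, -0.058273)
  [-3]  conj(Y_{7,-3})(Ω₁) = (0.115156, 0.040261) ; Y_{7,-3}(Ω₂) = (0.221746, -0.257634) ; Δ = (0.035908, -0.020740)
  [-2]  conj(Y_{7,-2})(Ω₁) = (-0.087067, -0.282089) ; Y_{7,-2}(Ω₂) = (-0.025773, 0.016644) ; Δ = (0.006939, 0.005821)
  [-1]  conj(Y_{7,-1})(Ω₁) = (0.097300, -0.131860) ; Y_{7,-1}(Ω₂) = (-0.320928, 0.094619) ; Δ = (-0.018750, 0.051524)
  [+0]  conj(Y_{7,0})(Ω₁) = (-0.277230, -0.000000) ; Y_{7,0}(Ω₂) = (-0.010010, 0.000000) ; Δ = (0.002775, 0.000000)
  [+1]  conj(Y_{7,1})(Ω₁) = (-0.097300, -0.131860) ; Y_{7,1}(Ω₂) = (0.320928, 0.094619) ; Δ = (-0.018750, -0.051524)
  [+2]  conj(Y_{7,2})(Ω₁) = (-0.087067, 0.282089) ; Y_{7,2}(Ω₂) = (-0.025773, -0.016644) ; Δ = (0.006939, -0.005821)
  [+3]  conj(Y_{7,3})(Ω₁) = (-0.115156, 0.040261) ; Y_{7,3}(Ω₂) = (-0.221746, -0.257634) ; Δ = (0.035908, 0.020740)
  [+4]  conj(Y_{7,4})(Ω₁) = (0.286328, 0.195362) ; Y_{7,4}(Ω₂) = (0.070229, 0.155602) ; Δ = (-0.010290, 0.058273)
  [+5]  conj(Y_{7,5})(Ω₁) = (0.000043, 0.001168) ; Y_{7,5}(Ω₂) = (0.037440, 0.271054) ; Δ = (-0.000315, 0.000055)
  [+6]  conj(Y_{7,6})(Ω₁) = (0.319541, -0.254551) ; Y_{7,6}(Ω₂) = (0.065773, -0.436827) ; Δ = (-0.090178, -0.156327)
  [+7]  conj(Y_{7,7})(Ω₁) = (-0.364516, -0.097911) ; Y_{7,7}(Ω₂) = (-0.111119, 0.238406) ; Δ = (0.063847, -0.076023)
Accumulated sum (-0.022901, 0.000000); after 4π/(2l+1) scaling, (-0.019185, 0.000000) ⇒ P_7 = -0.019185

-0.019185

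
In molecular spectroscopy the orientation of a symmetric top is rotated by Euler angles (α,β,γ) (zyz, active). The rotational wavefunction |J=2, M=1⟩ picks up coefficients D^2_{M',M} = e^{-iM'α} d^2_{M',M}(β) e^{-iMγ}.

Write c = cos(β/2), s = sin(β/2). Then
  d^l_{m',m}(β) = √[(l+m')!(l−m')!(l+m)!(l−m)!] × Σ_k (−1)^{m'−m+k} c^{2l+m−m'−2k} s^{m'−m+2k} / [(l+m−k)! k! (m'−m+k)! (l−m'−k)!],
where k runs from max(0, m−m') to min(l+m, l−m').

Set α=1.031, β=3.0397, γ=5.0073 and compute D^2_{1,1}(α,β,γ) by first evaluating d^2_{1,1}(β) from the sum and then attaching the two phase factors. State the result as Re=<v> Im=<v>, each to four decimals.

D^2_{1,1}(1.0310,3.0397,5.0073) = e^{-i·1·1.0310}·d^2_{1,1}(3.0397)·e^{-i·1·5.0073}. Compute d first:
With c≡cos(β/2)=0.050924 and s≡sin(β/2)=0.998703, N=[6·1·6·1]^{1/2}=6.000000
The bounds max(0,m−m')=0 and min(l+m,l−m')=1 give 2 terms
  k=0: (−1)^0·6.0000/(6)·0.0509^4·0.9987^0 = +0.000007
  k=1: (−1)^1·6.0000/(2)·0.0509^2·0.9987^2 = -0.007760
d^2_{1,1}(3.0397) = +0.000007 -0.007760 = -0.007753
Attach z-rotation phases: D = e^{-i(1)(1.0310)}·(-0.007753)·e^{-i(1)(5.0073)} = -0.007522-0.001880i

Re=-0.0075 Im=-0.0019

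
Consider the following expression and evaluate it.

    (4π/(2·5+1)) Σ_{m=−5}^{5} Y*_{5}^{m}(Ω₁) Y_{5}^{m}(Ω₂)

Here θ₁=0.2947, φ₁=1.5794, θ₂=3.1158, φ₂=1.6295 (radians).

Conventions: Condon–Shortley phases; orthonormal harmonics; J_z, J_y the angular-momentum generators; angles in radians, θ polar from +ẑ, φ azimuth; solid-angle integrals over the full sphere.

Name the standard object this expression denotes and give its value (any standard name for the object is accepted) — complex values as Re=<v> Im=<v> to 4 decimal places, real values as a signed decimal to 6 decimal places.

Legendre polynomial (addition theorem), -0.363444

This sum is the spherical-harmonic addition theorem: it equals the Legendre polynomial P_l(cos γ) of the angle γ between the two directions.
Summing Y*_{l m}(θ₁,φ₁)·Y_{l m}(θ₂,φ₂) over m ∈ [−5, 5]; prefactor 4π/(2·5+1) = 1.142397:
  [-5]  conj(Y_{5,-5})(Ω₁) = -0.000041+0.000959i ; Y_{5,-5}(Ω₂) = -0.000000-0.000000i ; Δ = +0.000000-0.000000i
  [-4]  conj(Y_{5,-4})(Ω₁) = +0.009990+0.000344i ; Y_{5,-4}(Ω₂) = -0.000001+0.000000i ; Δ = -0.000000+0.000000i
  [-3]  conj(Y_{5,-3})(Ω₁) = +0.001584-0.061358i ; Y_{5,-3}(Ω₂) = +0.000008+0.000047i ; Δ = +0.000003-0.000000i
  [-2]  conj(Y_{5,-2})(Ω₁) = -0.238963-0.004112i ; Y_{5,-2}(Ω₂) = +0.002236-0.000264i ; Δ = -0.000535+0.000054i
  [-1]  conj(Y_{5,-1})(Ω₁) = -0.004632+0.538353i ; Y_{5,-1}(Ω₂) = -0.003868-0.065813i ; Δ = +0.035448-0.001777i
  [+0]  conj(Y_{5,0})(Ω₁) = +0.416754-0.000000i ; Y_{5,0}(Ω₂) = -0.930940+0.000000i ; Δ = -0.387973+0.000000i
  [+1]  conj(Y_{5,1})(Ω₁) = +0.004632+0.538353i ; Y_{5,1}(Ω₂) = +0.003868-0.065813i ; Δ = +0.035448+0.001777i
  [+2]  conj(Y_{5,2})(Ω₁) = -0.238963+0.004112i ; Y_{5,2}(Ω₂) = +0.002236+0.000264i ; Δ = -0.000535-0.000054i
  [+3]  conj(Y_{5,3})(Ω₁) = -0.001584-0.061358i ; Y_{5,3}(Ω₂) = -0.000008+0.000047i ; Δ = +0.000003+0.000000i
  [+4]  conj(Y_{5,4})(Ω₁) = +0.009990-0.000344i ; Y_{5,4}(Ω₂) = -0.000001-0.000000i ; Δ = -0.000000-0.000000i
  [+5]  conj(Y_{5,5})(Ω₁) = +0.000041+0.000959i ; Y_{5,5}(Ω₂) = +0.000000-0.000000i ; Δ = +0.000000+0.000000i
Σ over m = -0.318141+0.000000i; ×(4π/11) → -0.363444+0.000000i. Real part: -0.363444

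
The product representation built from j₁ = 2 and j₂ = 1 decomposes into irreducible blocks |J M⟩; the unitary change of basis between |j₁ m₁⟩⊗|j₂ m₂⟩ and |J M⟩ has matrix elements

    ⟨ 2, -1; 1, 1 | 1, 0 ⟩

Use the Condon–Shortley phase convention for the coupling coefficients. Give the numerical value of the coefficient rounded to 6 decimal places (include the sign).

+0.547723

√[3·2!2!0!/5! · 1!3!2!0!1!1!] = √(6/5)
  +(−1)^2/∏(2,0,1,0,1,0)! = 1/2  (running 1/2)
⟨..|..⟩ = √(6/5)·(1/2) = +0.547723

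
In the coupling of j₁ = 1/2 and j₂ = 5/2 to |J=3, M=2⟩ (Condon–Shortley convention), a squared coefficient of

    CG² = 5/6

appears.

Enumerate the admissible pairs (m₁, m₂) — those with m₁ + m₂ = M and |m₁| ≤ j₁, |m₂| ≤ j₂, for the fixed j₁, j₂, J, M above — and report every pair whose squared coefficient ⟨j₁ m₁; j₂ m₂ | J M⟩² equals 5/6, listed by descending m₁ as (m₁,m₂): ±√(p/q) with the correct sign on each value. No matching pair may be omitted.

Admissible pairs with m₁+m₂ = M = 2: (-1/2,5/2), (1/2,3/2)
  (m₁,m₂)=(1/2,3/2): CG² = 5/6, CG = +√(5/6)   ← matches the target
  (m₁,m₂)=(-1/2,5/2): CG² = 1/6, CG = +√(1/6)
Pairs with CG² = 5/6: (1/2,3/2): +√(5/6)

(1/2,3/2): +√(5/6)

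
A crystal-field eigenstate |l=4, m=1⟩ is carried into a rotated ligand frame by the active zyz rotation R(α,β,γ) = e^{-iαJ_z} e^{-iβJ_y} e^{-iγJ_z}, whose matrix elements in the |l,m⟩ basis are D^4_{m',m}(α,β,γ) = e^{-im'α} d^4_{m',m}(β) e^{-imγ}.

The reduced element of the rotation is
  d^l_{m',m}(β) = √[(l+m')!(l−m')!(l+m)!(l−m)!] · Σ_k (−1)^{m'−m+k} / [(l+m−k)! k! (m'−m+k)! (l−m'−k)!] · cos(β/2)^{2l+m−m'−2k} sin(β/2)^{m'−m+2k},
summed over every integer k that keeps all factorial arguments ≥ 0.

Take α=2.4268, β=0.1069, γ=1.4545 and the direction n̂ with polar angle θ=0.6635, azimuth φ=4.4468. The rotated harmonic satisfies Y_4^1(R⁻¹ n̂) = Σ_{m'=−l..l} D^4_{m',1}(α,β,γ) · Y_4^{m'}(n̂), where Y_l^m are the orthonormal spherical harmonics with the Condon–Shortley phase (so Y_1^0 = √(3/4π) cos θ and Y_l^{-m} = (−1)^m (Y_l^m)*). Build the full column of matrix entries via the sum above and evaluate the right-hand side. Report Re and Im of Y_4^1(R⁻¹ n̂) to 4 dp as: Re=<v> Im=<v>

Need the full column D^4_{m',1} for m'=−4..4 at α=2.4268, β=0.1069, γ=1.4545.
cos(β/2)=0.998572, sin(β/2)=0.053425
d^4_{-4,1}: single k=5 term ⇒ +0.000003;  D = -0.000001+0.000003i
d^4_{-3,1}: k∈[4..5] ⇒ +0.000107 -0.000000 = +0.000107;  D = +0.000096-0.000047i
d^4_{-2,1}: k∈[3..5] ⇒ +0.002141 -0.000009 +0.000000 = +0.002132;  D = -0.002062-0.000543i
d^4_{-1,1}: k∈[2..5] ⇒ +0.028298 -0.000243 +0.000000 -0.000000 = +0.028055;  D = +0.015806+0.023179i
d^4_{0,1}: k∈[1..4] ⇒ +0.236544 -0.004062 +0.000012 -0.000000 = +0.232493;  D = +0.026977-0.230922i
d^4_{1,1}: k∈[0..3] ⇒ +0.988632 -0.042447 +0.000243 -0.000000 = +0.946428;  D = -0.699094+0.637960i
d^4_{2,1}: k∈[0..2] ⇒ -0.224405 +0.003212 -0.000006 = -0.221199;  D = -0.221131+0.005511i
d^4_{3,1}: k∈[0..1] ⇒ +0.022461 -0.000107 = +0.022354;  D = -0.017242-0.014227i
d^4_{4,1}: single k=0 term ⇒ -0.001133;  D = -0.000187-0.001117i
Y_4^{m'}(θ=0.6635,φ=4.4468) and Σ D·Y over m':
  (-0.0000+0.0000i)·(+0.0310+0.0556i)  (+0.0001-0.0000i)·(+0.1647-0.1610i)  (-0.0021-0.0005i)·(-0.3659-0.2150i)  (+0.0158+0.0232i)·(-0.0810+0.2979i)  (+0.0270-0.2309i)·(-0.2260+0.0000i)  (-0.6991+0.6380i)·(+0.0810+0.2979i)  (-0.2211+0.0055i)·(-0.3659+0.2150i)  (-0.0172-0.0142i)·(-0.1647-0.1610i)  (-0.0002-0.0011i)·(+0.0310-0.0556i)
Y_4^1(R⁻¹ n̂) = -0.180108-0.145374i

Re=-0.1801 Im=-0.1454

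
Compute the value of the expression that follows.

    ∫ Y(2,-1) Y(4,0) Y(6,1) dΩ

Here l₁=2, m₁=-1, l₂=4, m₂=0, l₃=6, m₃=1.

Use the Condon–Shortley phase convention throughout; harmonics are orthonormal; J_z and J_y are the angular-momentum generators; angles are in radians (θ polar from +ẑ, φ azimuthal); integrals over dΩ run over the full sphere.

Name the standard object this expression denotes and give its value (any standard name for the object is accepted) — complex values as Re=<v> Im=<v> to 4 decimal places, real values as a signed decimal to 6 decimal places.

This is a Gaunt coefficient — the integral of a triple product of spherical harmonics over the sphere.
Checks pass: Σm=0; 12 even; l₃=6∈[2,6].
(2·2+1)(2·4+1)(2·6+1) = 585
Δ: 0! 4! 8! / 13! → 1/6435
sum: t=0:+1/2304 = 1/2304
3j²(2 4 6; 0 0 0) = Δ·Π!·Σ² = 5/143  (sign +1)
sum: t=0:+1/3456 = 1/3456
3j²(2 4 6; -1 0 1) = Δ·Π!·Σ² = 35/1287  (sign -1)
combine: 4πI² = 585·5/143·35/1287 = 875/1573
take √, sign -1: I = -0.21039467

Gaunt coefficient, -0.210395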